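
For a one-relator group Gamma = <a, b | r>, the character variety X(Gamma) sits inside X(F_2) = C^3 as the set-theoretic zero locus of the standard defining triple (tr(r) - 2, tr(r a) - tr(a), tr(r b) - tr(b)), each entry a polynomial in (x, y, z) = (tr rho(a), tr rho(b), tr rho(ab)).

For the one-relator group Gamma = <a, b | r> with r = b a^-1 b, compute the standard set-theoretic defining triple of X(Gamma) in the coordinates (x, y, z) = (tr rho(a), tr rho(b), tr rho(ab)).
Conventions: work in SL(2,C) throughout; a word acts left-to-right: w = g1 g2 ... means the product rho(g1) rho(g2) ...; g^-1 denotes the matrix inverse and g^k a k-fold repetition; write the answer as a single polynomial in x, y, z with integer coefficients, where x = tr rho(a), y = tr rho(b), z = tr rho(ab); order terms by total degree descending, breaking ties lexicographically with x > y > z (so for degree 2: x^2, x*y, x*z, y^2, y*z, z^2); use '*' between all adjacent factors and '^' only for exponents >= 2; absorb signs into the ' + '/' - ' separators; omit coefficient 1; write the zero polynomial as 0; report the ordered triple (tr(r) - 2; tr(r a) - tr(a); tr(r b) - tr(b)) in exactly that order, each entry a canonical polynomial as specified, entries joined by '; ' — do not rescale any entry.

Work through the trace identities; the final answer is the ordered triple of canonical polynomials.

tr(b^2) = tr(b) tr(b) - tr(1) = y^2 - 2
tr(b^2 a) = tr(b) tr(a b) - tr(a) = y*z - x
tr(b a^-1 b) = tr(b^2) tr(a) - tr(b^2 a) = x*y^2 - y*z - x
tr(b a b a) = tr(a b) tr(a b) - tr(1) = z^2 - 2
tr(b a^-1 b a) = tr(b a b) tr(a) - tr(b a b a) = x*y*z - x^2 - z^2 + 2
tr(b^3) = tr(b) tr(b^2) - tr(b)  (reduce the b square) = y^3 - 3*y
tr(b^3 a) = tr(b) tr(b a b) - tr(b a)  (reduce the b square) = y^2*z - x*y - z
tr(b a^-1 b^2) = tr(b^3) tr(a) - tr(b^3 a)  (eliminate a^-1) = x*y^3 - y^2*z - 2*x*y + z
assemble the triple (tr(r) - 2; tr(r a) - x; tr(r b) - y)

x*y^2 - y*z - x - 2; x*y*z - x^2 - z^2 - x + 2; x*y^3 - y^2*z - 2*x*y - y + z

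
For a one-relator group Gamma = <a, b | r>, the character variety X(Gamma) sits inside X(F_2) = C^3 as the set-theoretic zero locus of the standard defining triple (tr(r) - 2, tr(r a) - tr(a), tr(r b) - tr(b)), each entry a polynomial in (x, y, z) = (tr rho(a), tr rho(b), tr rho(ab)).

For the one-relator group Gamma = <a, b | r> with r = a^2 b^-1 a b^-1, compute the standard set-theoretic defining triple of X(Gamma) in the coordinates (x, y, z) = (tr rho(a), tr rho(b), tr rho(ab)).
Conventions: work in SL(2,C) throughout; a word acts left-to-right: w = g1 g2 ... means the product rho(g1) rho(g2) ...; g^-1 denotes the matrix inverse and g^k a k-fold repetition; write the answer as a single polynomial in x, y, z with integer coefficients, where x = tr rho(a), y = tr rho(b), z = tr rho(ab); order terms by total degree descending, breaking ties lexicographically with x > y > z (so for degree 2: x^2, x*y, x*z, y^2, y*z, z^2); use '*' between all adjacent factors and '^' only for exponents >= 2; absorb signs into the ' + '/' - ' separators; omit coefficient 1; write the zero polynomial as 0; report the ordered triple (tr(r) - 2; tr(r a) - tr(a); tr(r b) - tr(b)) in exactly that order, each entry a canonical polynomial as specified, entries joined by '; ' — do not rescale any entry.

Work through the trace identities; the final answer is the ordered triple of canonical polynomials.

use: tr(a^2) = tr(a) * tr(a) - tr(1)   [square of a] = x^2 - 2
tr(a^3) = tr(a) * tr(a^2) - tr(a)   [square of a] = x^3 - 3*x
use: tr(b a^2) = tr(a) * tr(b a) - tr(b)   [square of a] = x*z - y
use: tr(a^3 b) = tr(a) * tr(b a^2) - tr(b a)   [square of a] = x^2*z - x*y - z
use: tr(a b^-1 a^2) = tr(a^3) * tr(b) - tr(a^3 b)   [inverse elimination on b] = x^3*y - x^2*z - 2*x*y + z
tr(b a b a) = tr(b a) * tr(b a) - tr(1)   [split at a repeated b] = z^2 - 2
apply: tr(b a b) = tr(b) * tr(a b) - tr(a)   [square of b] = y*z - x
tr(a^2 b a b) = tr(a) * tr(b a b a) - tr(b a b)   [square of a] = x*z^2 - y*z - x
tr(a b^-1 a^2 b) = tr(a^2 b a) * tr(b) - tr(a^2 b a b)   [inverse elimination on b] = x^2*y*z - x*y^2 - x*z^2 + x
tr(a^2 b^-1 a b^-1) = tr(a b^-1 a^2) * tr(b) - tr(a b^-1 a^2 b)   [inverse elimination on b] = x^3*y^2 - 2*x^2*y*z - x*y^2 + x*z^2 + y*z - x
apply: tr(a^4) = tr(a) * tr(a^3) - tr(a^2) = x^4 - 4*x^2 + 2
tr(a^4 b) = tr(a) * tr(b a^3) - tr(b a^2) = x^3*z - x^2*y - 2*x*z + y
apply: tr(a b^-1 a^3) = tr(a^4) * tr(b) - tr(a^4 b) = x^4*y - x^3*z - 3*x^2*y + 2*x*z + y
tr(a^3 b a b) = tr(a) * tr(a b a b a) - tr(a b a b) = x^2*z^2 - x*y*z - x^2 - z^2 + 2
tr(a b^-1 a^3 b) = tr(a^3 b a) * tr(b) - tr(a^3 b a b) = x^3*y*z - x^2*y^2 - x^2*z^2 - x*y*z + x^2 + y^2 + z^2 - 2
tr(a^2 b^-1 a b^-1 a) = tr(a b^-1 a^3) * tr(b) - tr(a b^-1 a^3 b) = x^4*y^2 - 2*x^3*y*z - 2*x^2*y^2 + x^2*z^2 + 3*x*y*z - x^2 - z^2 + 2
assemble the triple (tr(r) - 2; tr(r a) - x; tr(r b) - y)

x^3*y^2 - 2*x^2*y*z - x*y^2 + x*z^2 + y*z - x - 2; x^4*y^2 - 2*x^3*y*z - 2*x^2*y^2 + x^2*z^2 + 3*x*y*z - x^2 - z^2 - x + 2; x^3*y - x^2*z - 2*x*y - y + z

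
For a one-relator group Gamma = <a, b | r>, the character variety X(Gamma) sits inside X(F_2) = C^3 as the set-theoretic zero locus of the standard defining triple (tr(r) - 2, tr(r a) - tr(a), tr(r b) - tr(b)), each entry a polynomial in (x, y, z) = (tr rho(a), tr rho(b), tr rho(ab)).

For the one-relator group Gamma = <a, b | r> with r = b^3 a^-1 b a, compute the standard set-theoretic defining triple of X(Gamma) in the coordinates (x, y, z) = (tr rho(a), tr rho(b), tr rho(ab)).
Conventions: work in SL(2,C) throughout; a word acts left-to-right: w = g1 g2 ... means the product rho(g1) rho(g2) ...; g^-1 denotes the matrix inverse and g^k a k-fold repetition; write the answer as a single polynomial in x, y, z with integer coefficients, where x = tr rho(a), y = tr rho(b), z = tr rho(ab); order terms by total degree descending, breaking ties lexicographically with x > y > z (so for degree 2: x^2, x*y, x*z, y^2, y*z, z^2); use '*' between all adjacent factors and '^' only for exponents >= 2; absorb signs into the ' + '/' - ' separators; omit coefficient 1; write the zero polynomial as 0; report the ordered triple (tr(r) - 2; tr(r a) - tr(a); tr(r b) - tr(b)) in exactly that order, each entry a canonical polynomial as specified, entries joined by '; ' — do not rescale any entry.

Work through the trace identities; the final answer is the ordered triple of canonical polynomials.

x*y^3*z - x^2*y^2 - y^2*z^2 - x*y*z + x^2 + y^2 + z^2 - 4; x^2*y^3*z - x^3*y^2 - x*y^4 - x*y^2*z^2 - x^2*y*z + y^3*z + x^3 + 4*x*y^2 + x*z^2 - 2*y*z - 4*x; x*y^4*z - x^2*y^3 - y^3*z^2 - 2*x*y^2*z + 2*x^2*y + y^3 + 2*y*z^2 - 4*y

tr(a b^2) = tr(b) tr(a b) - tr(a) = y*z - x
apply: tr(b a b^2) = tr(b) tr(a b^2) - tr(a b) = y^2*z - x*y - z
tr(b a b^3) = tr(b) tr(b a b^2) - tr(b a b) = y^3*z - x*y^2 - 2*y*z + x
apply: tr(a b a b) = tr(b a) tr(b a) - tr(1) = z^2 - 2
tr(a b a) = tr(a) tr(b a) - tr(b) = x*z - y
tr(a b a b^2) = tr(b) tr(a b a b) - tr(a b a) = y*z^2 - x*z - y
tr(b a b^3 a) = tr(b) tr(a b a b^2) - tr(a b a b) = y^2*z^2 - x*y*z - y^2 - z^2 + 2
apply: tr(b^3 a^-1 b a) = tr(b a b^3) tr(a) - tr(b a b^3 a) = x*y^3*z - x^2*y^2 - y^2*z^2 - x*y*z + x^2 + y^2 + z^2 - 2
apply: tr(b^2) = tr(b) tr(b) - tr(1) = y^2 - 2
use: tr(b a^2 b) = tr(a) tr(b^2 a) - tr(b^2) = x*y*z - x^2 - y^2 + 2
apply: tr(b^2 a^2 b) = tr(b) tr(b a^2 b) - tr(b a^2) = x*y^2*z - x^2*y - y^3 - x*z + 3*y
tr(b a^2 b^3) = tr(b) tr(b^2 a^2 b) - tr(b^2 a^2) = x*y^3*z - x^2*y^2 - y^4 - 2*x*y*z + x^2 + 4*y^2 - 2
tr(b a^2 b^3 a) = tr(a) tr(b^3 a b a) - tr(b^3 a b) = x*y^2*z^2 - x^2*y*z - y^3*z - x*z^2 + 2*y*z + x
tr(b^3 a^-1 b a^2) = tr(b a^2 b^3) tr(a) - tr(b a^2 b^3 a) = x^2*y^3*z - x^3*y^2 - x*y^4 - x*y^2*z^2 - x^2*y*z + y^3*z + x^3 + 4*x*y^2 + x*z^2 - 2*y*z - 3*x
use: tr(b a b^4) = tr(b) tr(a b^4) - tr(a b^3)   [square of b] = y^4*z - x*y^3 - 3*y^2*z + 2*x*y + z
tr(b a b^4 a) = tr(b) tr(b^2 a b a b) - tr(b^2 a b a)   [square of b] = y^3*z^2 - x*y^2*z - y^3 - 2*y*z^2 + x*z + 3*y
tr(b^3 a^-1 b a b) = tr(b a b^4) tr(a) - tr(b a b^4 a)   [inverse elimination on a] = x*y^4*z - x^2*y^3 - y^3*z^2 - 2*x*y^2*z + 2*x^2*y + y^3 + 2*y*z^2 - 3*y
assemble the triple (tr(r) - 2; tr(r a) - x; tr(r b) - y)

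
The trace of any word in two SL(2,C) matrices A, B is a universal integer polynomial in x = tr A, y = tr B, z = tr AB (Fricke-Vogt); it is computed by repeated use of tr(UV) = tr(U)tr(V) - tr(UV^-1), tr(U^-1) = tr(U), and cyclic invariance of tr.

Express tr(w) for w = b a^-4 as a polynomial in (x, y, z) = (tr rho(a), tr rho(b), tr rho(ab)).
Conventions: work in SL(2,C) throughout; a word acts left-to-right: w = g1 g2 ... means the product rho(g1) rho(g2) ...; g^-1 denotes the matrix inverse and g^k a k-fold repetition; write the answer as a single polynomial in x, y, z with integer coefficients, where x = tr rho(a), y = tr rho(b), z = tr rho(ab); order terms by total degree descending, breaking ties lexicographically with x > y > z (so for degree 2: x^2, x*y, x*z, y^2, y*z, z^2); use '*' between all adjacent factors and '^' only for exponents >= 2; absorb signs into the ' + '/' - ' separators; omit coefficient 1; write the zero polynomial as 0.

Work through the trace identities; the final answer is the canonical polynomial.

x^4*y - x^3*z - 3*x^2*y + 2*x*z + y

trace(b a^-1) = trace(b) * trace(a) - trace(b a) = x*y - z
trace(a^-2 b) = trace(b a^-1) * trace(a) - trace(b) = x^2*y - x*z - y
trace(a^-2 b a^-1) = trace(a^-2 b) * trace(a) - trace(a^-2 b a) = x^3*y - x^2*z - 2*x*y + z
trace(b a^-4) = trace(a^-2 b a^-1) * trace(a) - trace(a^-2 b) = x^4*y - x^3*z - 3*x^2*y + 2*x*z + y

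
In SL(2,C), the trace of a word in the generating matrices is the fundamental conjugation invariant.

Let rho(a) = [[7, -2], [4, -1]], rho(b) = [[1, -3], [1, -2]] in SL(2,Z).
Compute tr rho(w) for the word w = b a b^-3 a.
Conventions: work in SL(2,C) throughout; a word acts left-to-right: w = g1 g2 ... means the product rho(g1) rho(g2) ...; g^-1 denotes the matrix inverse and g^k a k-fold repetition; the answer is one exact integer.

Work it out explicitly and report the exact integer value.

-29

rho(b) = [[1, -3], [1, -2]]
... * rho(a) = [[7, -2], [4, -1]]  ->  [[-5, 1], [-1, 0]]
... * rho(b^-1) = [[-2, 3], [-1, 1]]  ->  [[9, -14], [2, -3]]
... * rho(b^-1) = [[-2, 3], [-1, 1]]  ->  [[-4, 13], [-1, 3]]
... * rho(b^-1) = [[-2, 3], [-1, 1]]  ->  [[-5, 1], [-1, 0]]
... * rho(a) = [[7, -2], [4, -1]]  ->  [[-31, 9], [-7, 2]]
tr = -31 + 2 = -29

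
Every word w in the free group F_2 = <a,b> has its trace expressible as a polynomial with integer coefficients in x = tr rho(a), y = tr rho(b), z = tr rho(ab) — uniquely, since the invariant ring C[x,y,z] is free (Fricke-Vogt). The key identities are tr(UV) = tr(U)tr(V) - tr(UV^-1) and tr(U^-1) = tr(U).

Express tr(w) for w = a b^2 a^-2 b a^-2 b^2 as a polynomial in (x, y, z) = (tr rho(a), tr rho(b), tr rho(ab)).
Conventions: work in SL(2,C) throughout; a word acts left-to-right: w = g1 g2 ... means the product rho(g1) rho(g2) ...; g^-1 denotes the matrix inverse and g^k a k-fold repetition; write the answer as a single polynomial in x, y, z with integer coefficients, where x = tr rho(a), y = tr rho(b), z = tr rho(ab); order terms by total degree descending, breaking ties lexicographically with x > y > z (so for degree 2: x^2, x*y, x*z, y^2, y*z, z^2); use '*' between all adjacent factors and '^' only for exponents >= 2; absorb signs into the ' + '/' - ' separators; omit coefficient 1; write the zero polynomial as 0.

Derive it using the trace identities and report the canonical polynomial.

x^4*y^4*z - x^5*y^3 - 2*x^3*y^3*z^2 + x^4*y^2*z - 2*x^2*y^4*z + x^2*y^2*z^3 + 2*x^3*y^3 + 2*x*y^3*z^2 + x^2*y^2*z + y^4*z + x^3*y - x*y^3 - 2*x*y*z^2 - x^2*z - 3*y^2*z + z

tr(a b^2) = tr(b) * tr(a b) - tr(a) = y*z - x
tr(b^2 a b) = tr(b) * tr(a b^2) - tr(a b) = y^2*z - x*y - z
tr(b^2 a b^2) = tr(b) * tr(b^2 a b) - tr(b^2 a) = y^3*z - x*y^2 - 2*y*z + x
tr(b^3 a b^2) = tr(b) * tr(b^2 a b^2) - tr(b^2 a b) = y^4*z - x*y^3 - 3*y^2*z + 2*x*y + z
tr(a b a b) = tr(a b) * tr(a b) - tr(1)   [split at repeated a] = z^2 - 2
tr(a b a) = tr(a) * tr(b a) - tr(b) = x*z - y
tr(a b^2 a b) = tr(b) * tr(a b a b) - tr(a b a) = y*z^2 - x*z - y
tr(b^2) = tr(b) * tr(b) - tr(1) = y^2 - 2
tr(a b^2 a) = tr(a) * tr(b^2 a) - tr(b^2) = x*y*z - x^2 - y^2 + 2
tr(a b^2 a b^2) = tr(b) * tr(a b^2 a b) - tr(a b^2 a) = y^2*z^2 - 2*x*y*z + x^2 - 2
tr(b^3 a b^2 a) = tr(b) * tr(a b^2 a b^2) - tr(a b^2 a b) = y^3*z^2 - 2*x*y^2*z + x^2*y - y*z^2 + x*z - y
tr(b^2 a b^2 a^-1 b) = tr(b^3 a b^2) * tr(a) - tr(b^3 a b^2 a) = x*y^4*z - x^2*y^3 - y^3*z^2 - x*y^2*z + x^2*y + y*z^2 + y
tr(a b a b a b) = tr(a b) * tr(a b a b) - tr(a^-1 b^-1)   [split at repeated a] = z^3 - 3*z
tr(a b a b a) = tr(a) * tr(b a b a) - tr(b a b) = x*z^2 - y*z - x
tr(a b^2 a b a b) = tr(b) * tr(a b a b a b) - tr(a b a b a) = y*z^3 - x*z^2 - 2*y*z + x
tr(a b^2 a b a) = tr(a) * tr(b^2 a b a) - tr(b^2 a b) = x*y*z^2 - x^2*z - y^2*z + z
tr(b a b^2 a b^2 a) = tr(b) * tr(a b^2 a b a b) - tr(a b^2 a b a) = y^2*z^3 - 2*x*y*z^2 + x^2*z - y^2*z + x*y - z
tr(b^2 a b^2 a^-1 b a) = tr(b a b^2 a b^2) * tr(a) - tr(b a b^2 a b^2 a) = x*y^3*z^2 - 2*x^2*y^2*z - y^2*z^3 + x^3*y + x*y*z^2 + y^2*z - 2*x*y + z
tr(a^-1 b^2 a b^2 a^-1 b) = tr(b^2 a b^2 a^-1 b) * tr(a) - tr(b^2 a b^2 a^-1 b a) = x^2*y^4*z - x^3*y^3 - 2*x*y^3*z^2 + x^2*y^2*z + y^2*z^3 - y^2*z + 3*x*y - z
tr(b a^-2 b^2 a b^2 a^-1) = tr(a^-1 b^2 a b^2 a^-1 b) * tr(a) - tr(a^-1 b^2 a b^2 a^-1 b a) = x^3*y^4*z - x^4*y^3 - 2*x^2*y^3*z^2 + x^3*y^2*z - x*y^4*z + x*y^2*z^3 + x^2*y^3 + y^3*z^2 + 2*x^2*y - y*z^2 - x*z - y
tr(a^-1 b^2 a b^3) = tr(b^2 a b^3) * tr(a) - tr(b^2 a b^3 a) = x*y^4*z - x^2*y^3 - y^3*z^2 - x*y^2*z + x^2*y + y*z^2 + y
tr(b a^-2 b^2 a b^2) = tr(a^-1 b^2 a b^3) * tr(a) - tr(a^-1 b^2 a b^3 a) = x^2*y^4*z - x^3*y^3 - x*y^3*z^2 - x^2*y^2*z - y^4*z + x^3*y + x*y^3 + x*y*z^2 + 3*y^2*z - x*y - z
tr(a b^2 a^-2 b a^-2 b^2) = tr(b a^-2 b^2 a b^2 a^-1) * tr(a) - tr(b a^-2 b^2 a b^2) = x^4*y^4*z - x^5*y^3 - 2*x^3*y^3*z^2 + x^4*y^2*z - 2*x^2*y^4*z + x^2*y^2*z^3 + 2*x^3*y^3 + 2*x*y^3*z^2 + x^2*y^2*z + y^4*z + x^3*y - x*y^3 - 2*x*y*z^2 - x^2*z - 3*y^2*z + z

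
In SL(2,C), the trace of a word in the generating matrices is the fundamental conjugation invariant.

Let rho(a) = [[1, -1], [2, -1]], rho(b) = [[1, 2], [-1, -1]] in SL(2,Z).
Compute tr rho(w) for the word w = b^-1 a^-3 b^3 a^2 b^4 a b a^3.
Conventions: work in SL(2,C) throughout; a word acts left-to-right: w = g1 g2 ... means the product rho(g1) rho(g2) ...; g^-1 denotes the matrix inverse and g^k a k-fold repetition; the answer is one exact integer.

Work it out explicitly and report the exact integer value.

322

rho(b^-1) = [[-1, -2], [1, 1]]
... * rho(a^-1) = [[-1, 1], [-2, 1]]  ->  [[5, -3], [-3, 2]]
... * rho(a^-1) = [[-1, 1], [-2, 1]]  ->  [[1, 2], [-1, -1]]
... * rho(a^-1) = [[-1, 1], [-2, 1]]  ->  [[-5, 3], [3, -2]]
... * rho(b) = [[1, 2], [-1, -1]]  ->  [[-8, -13], [5, 8]]
... * rho(b) = [[1, 2], [-1, -1]]  ->  [[5, -3], [-3, 2]]
... * rho(b) = [[1, 2], [-1, -1]]  ->  [[8, 13], [-5, -8]]
... * rho(a) = [[1, -1], [2, -1]]  ->  [[34, -21], [-21, 13]]
... * rho(a) = [[1, -1], [2, -1]]  ->  [[-8, -13], [5, 8]]
... * rho(b) = [[1, 2], [-1, -1]]  ->  [[5, -3], [-3, 2]]
... * rho(b) = [[1, 2], [-1, -1]]  ->  [[8, 13], [-5, -8]]
... * rho(b) = [[1, 2], [-1, -1]]  ->  [[-5, 3], [3, -2]]
... * rho(b) = [[1, 2], [-1, -1]]  ->  [[-8, -13], [5, 8]]
... * rho(a) = [[1, -1], [2, -1]]  ->  [[-34, 21], [21, -13]]
... * rho(b) = [[1, 2], [-1, -1]]  ->  [[-55, -89], [34, 55]]
... * rho(a) = [[1, -1], [2, -1]]  ->  [[-233, 144], [144, -89]]
... * rho(a) = [[1, -1], [2, -1]]  ->  [[55, 89], [-34, -55]]
... * rho(a) = [[1, -1], [2, -1]]  ->  [[233, -144], [-144, 89]]
tr = 233 + 89 = 322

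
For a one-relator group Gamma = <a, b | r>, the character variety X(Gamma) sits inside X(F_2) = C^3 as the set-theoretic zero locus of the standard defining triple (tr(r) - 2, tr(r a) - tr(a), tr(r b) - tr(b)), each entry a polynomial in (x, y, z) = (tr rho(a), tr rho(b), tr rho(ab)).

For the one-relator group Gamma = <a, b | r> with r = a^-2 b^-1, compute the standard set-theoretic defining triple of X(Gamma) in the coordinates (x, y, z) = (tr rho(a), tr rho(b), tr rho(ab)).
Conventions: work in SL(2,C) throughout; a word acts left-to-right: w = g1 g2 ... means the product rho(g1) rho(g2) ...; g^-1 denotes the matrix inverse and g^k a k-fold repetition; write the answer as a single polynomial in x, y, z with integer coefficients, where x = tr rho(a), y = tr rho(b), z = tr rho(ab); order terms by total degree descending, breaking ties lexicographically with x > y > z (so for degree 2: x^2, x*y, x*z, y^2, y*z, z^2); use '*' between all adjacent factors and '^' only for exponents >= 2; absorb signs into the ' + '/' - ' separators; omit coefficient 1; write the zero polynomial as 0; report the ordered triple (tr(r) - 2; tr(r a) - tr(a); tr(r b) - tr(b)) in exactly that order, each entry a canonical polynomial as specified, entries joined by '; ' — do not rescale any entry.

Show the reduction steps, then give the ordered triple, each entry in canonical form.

tr(a^-1) = tr(a) = x
tr(a^-2) = tr(a^-1) * tr(a) - tr(1)   [inverse elimination on a] = x^2 - 2
and tr(a^-1 b) = tr(b) * tr(a) - tr(b a)   [inverse elimination on a] = x*y - z
and tr(a^-2 b) = tr(a^-1 b) * tr(a) - tr(a^-1 b a)   [inverse elimination on a] = x^2*y - x*z - y
next, tr(a^-2 b^-1) = tr(a^-2) * tr(b) - tr(a^-2 b)   [inverse elimination on b] = x*z - y
assemble the triple (tr(r) - 2; tr(r a) - x; tr(r b) - y)

x*z - y - 2; -x + z; x^2 - y - 2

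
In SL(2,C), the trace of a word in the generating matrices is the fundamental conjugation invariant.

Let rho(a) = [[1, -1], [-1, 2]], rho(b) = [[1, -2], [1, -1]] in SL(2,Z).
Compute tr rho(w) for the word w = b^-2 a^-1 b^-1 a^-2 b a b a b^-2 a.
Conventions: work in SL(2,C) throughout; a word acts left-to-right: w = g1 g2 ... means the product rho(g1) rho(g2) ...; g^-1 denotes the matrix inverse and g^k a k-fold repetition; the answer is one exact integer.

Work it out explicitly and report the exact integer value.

0

rho(b^-1) = [[-1, 2], [-1, 1]]
... * rho(b^-1) = [[-1, 2], [-1, 1]]  ->  [[-1, 0], [0, -1]]
... * rho(a^-1) = [[2, 1], [1, 1]]  ->  [[-2, -1], [-1, -1]]
... * rho(b^-1) = [[-1, 2], [-1, 1]]  ->  [[3, -5], [2, -3]]
... * rho(a^-1) = [[2, 1], [1, 1]]  ->  [[1, -2], [1, -1]]
... * rho(a^-1) = [[2, 1], [1, 1]]  ->  [[0, -1], [1, 0]]
... * rho(b) = [[1, -2], [1, -1]]  ->  [[-1, 1], [1, -2]]
... * rho(a) = [[1, -1], [-1, 2]]  ->  [[-2, 3], [3, -5]]
... * rho(b) = [[1, -2], [1, -1]]  ->  [[1, 1], [-2, -1]]
... * rho(a) = [[1, -1], [-1, 2]]  ->  [[0, 1], [-1, 0]]
... * rho(b^-1) = [[-1, 2], [-1, 1]]  ->  [[-1, 1], [1, -2]]
... * rho(b^-1) = [[-1, 2], [-1, 1]]  ->  [[0, -1], [1, 0]]
... * rho(a) = [[1, -1], [-1, 2]]  ->  [[1, -2], [1, -1]]
tr = 1 + -1 = 0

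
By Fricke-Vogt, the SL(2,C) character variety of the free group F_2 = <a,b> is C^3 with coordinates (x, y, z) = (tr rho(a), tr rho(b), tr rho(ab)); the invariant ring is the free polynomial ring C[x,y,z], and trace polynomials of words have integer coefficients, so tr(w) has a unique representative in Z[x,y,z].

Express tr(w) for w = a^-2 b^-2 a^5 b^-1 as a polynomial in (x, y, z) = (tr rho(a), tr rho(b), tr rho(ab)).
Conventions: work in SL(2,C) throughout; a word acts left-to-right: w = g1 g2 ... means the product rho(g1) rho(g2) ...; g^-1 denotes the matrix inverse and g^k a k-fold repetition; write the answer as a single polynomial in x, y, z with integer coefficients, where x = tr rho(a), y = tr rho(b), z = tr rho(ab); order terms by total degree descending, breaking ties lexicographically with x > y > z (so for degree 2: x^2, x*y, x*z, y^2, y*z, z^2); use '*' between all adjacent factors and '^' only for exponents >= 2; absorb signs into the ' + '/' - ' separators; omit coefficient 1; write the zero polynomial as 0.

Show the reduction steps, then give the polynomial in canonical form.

x^6*y^2*z - x^7*y - x^5*y^3 - x^5*y*z^2 - 3*x^4*y^2*z + 7*x^5*y + 4*x^3*y^3 + 3*x^3*y*z^2 - 15*x^3*y - 3*x*y^3 - x*y*z^2 + x^2*z + y^2*z + 9*x*y - z

trace(a^2) = trace(a)*trace(a) - trace(1) = x^2 - 2
trace(a^3) = trace(a)*trace(a^2) - trace(a) = x^3 - 3*x
trace(a^4) = trace(a)*trace(a^3) - trace(a^2) = x^4 - 4*x^2 + 2
and trace(a^5) = trace(a)*trace(a^4) - trace(a^3) = x^5 - 5*x^3 + 5*x
next, trace(b a^2) = trace(a)*trace(b a) - trace(b) = x*z - y
and trace(a b a^2) = trace(a)*trace(b a^2) - trace(b a) = x^2*z - x*y - z
trace(a b a^3) = trace(a)*trace(a b a^2) - trace(a b a) = x^3*z - x^2*y - 2*x*z + y
next, trace(a^5 b) = trace(a)*trace(a b a^3) - trace(a b a^2) = x^4*z - x^3*y - 3*x^2*z + 2*x*y + z
next, trace(a^5 b^-1) = trace(a^5)*trace(b) - trace(a^5 b) = x^5*y - x^4*z - 4*x^3*y + 3*x^2*z + 3*x*y - z
trace(a^5 b^-2) = trace(a^5 b^-1)*trace(b) - trace(a^5) = x^5*y^2 - x^4*y*z - x^5 - 4*x^3*y^2 + 3*x^2*y*z + 5*x^3 + 3*x*y^2 - y*z - 5*x
and trace(b^-2 a^5 b^-1) = trace(a^5 b^-2)*trace(b) - trace(a^5 b^-1) = x^5*y^3 - x^4*y^2*z - 2*x^5*y - 4*x^3*y^3 + x^4*z + 3*x^2*y^2*z + 9*x^3*y + 3*x*y^3 - 3*x^2*z - y^2*z - 8*x*y + z
next, trace(a^6) = trace(a)*trace(a^5) - trace(a^4) = x^6 - 6*x^4 + 9*x^2 - 2
trace(a^6 b) = trace(a)*trace(b a^5) - trace(b a^4) = x^5*z - x^4*y - 4*x^3*z + 3*x^2*y + 3*x*z - y
trace(a^5 b^-1 a) = trace(a^6)*trace(b) - trace(a^6 b) = x^6*y - x^5*z - 5*x^4*y + 4*x^3*z + 6*x^2*y - 3*x*z - y
trace(b a b a) = trace(a b)*trace(a b) - trace(1) = z^2 - 2
next, trace(b a b) = trace(b)*trace(a b) - trace(a) = y*z - x
next, trace(b a b a^2) = trace(a)*trace(b a b a) - trace(b a b) = x*z^2 - y*z - x
trace(b a b a^3) = trace(a)*trace(b a b a^2) - trace(b a b a) = x^2*z^2 - x*y*z - x^2 - z^2 + 2
and trace(a^3 b a b a) = trace(a)*trace(b a b a^3) - trace(b a b a^2) = x^3*z^2 - x^2*y*z - x^3 - 2*x*z^2 + y*z + 3*x
trace(a b a^5 b) = trace(a)*trace(a^3 b a b a) - trace(a^3 b a b) = x^4*z^2 - x^3*y*z - x^4 - 3*x^2*z^2 + 2*x*y*z + 4*x^2 + z^2 - 2
trace(a^5 b^-1 a b) = trace(a b a^5)*trace(b) - trace(a b a^5 b) = x^5*y*z - x^4*y^2 - x^4*z^2 - 3*x^3*y*z + x^4 + 3*x^2*y^2 + 3*x^2*z^2 + x*y*z - 4*x^2 - y^2 - z^2 + 2
trace(b^-1 a^5 b^-1 a) = trace(a^5 b^-1 a)*trace(b) - trace(a^5 b^-1 a b) = x^6*y^2 - 2*x^5*y*z - 4*x^4*y^2 + x^4*z^2 + 7*x^3*y*z - x^4 + 3*x^2*y^2 - 3*x^2*z^2 - 4*x*y*z + 4*x^2 + z^2 - 2
trace(b^-2 a^5 b^-1 a) = trace(b^-1 a^5 b^-1 a)*trace(b) - trace(b^-1 a^5 b^-1 a b) = x^6*y^3 - 2*x^5*y^2*z - x^6*y - 4*x^4*y^3 + x^4*y*z^2 + x^5*z + 7*x^3*y^2*z + 4*x^4*y + 3*x^2*y^3 - 3*x^2*y*z^2 - 4*x^3*z - 4*x*y^2*z - 2*x^2*y + y*z^2 + 3*x*z - y
and trace(b^-2 a^5 b^-1 a^-1) = trace(b^-2 a^5 b^-1)*trace(a) - trace(b^-2 a^5 b^-1 a) = x^5*y^2*z - x^6*y - x^4*y*z^2 - 4*x^3*y^2*z + 5*x^4*y + 3*x^2*y*z^2 + x^3*z + 3*x*y^2*z - 6*x^2*y - y*z^2 - 2*x*z + y
trace(a^-2 b^-2 a^5 b^-1) = trace(b^-2 a^5 b^-1 a^-1)*trace(a) - trace(b^-2 a^5 b^-1) = x^6*y^2*z - x^7*y - x^5*y^3 - x^5*y*z^2 - 3*x^4*y^2*z + 7*x^5*y + 4*x^3*y^3 + 3*x^3*y*z^2 - 15*x^3*y - 3*x*y^3 - x*y*z^2 + x^2*z + y^2*z + 9*x*y - z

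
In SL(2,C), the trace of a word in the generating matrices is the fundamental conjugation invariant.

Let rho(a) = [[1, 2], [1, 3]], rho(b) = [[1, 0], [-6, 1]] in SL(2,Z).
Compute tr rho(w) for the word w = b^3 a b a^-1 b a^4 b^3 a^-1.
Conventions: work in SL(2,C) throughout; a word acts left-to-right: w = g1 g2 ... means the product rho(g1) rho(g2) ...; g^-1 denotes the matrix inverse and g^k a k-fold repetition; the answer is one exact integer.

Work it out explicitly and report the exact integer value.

10657492

rho(b) = [[1, 0], [-6, 1]]
... * rho(b) = [[1, 0], [-6, 1]]  ->  [[1, 0], [-12, 1]]
... * rho(b) = [[1, 0], [-6, 1]]  ->  [[1, 0], [-18, 1]]
... * rho(a) = [[1, 2], [1, 3]]  ->  [[1, 2], [-17, -33]]
... * rho(b) = [[1, 0], [-6, 1]]  ->  [[-11, 2], [181, -33]]
... * rho(a^-1) = [[3, -2], [-1, 1]]  ->  [[-35, 24], [576, -395]]
... * rho(b) = [[1, 0], [-6, 1]]  ->  [[-179, 24], [2946, -395]]
... * rho(a) = [[1, 2], [1, 3]]  ->  [[-155, -286], [2551, 4707]]
... * rho(a) = [[1, 2], [1, 3]]  ->  [[-441, -1168], [7258, 19223]]
... * rho(a) = [[1, 2], [1, 3]]  ->  [[-1609, -4386], [26481, 72185]]
... * rho(a) = [[1, 2], [1, 3]]  ->  [[-5995, -16376], [98666, 269517]]
... * rho(b) = [[1, 0], [-6, 1]]  ->  [[92261, -16376], [-1518436, 269517]]
... * rho(b) = [[1, 0], [-6, 1]]  ->  [[190517, -16376], [-3135538, 269517]]
... * rho(b) = [[1, 0], [-6, 1]]  ->  [[288773, -16376], [-4752640, 269517]]
... * rho(a^-1) = [[3, -2], [-1, 1]]  ->  [[882695, -593922], [-14527437, 9774797]]
tr = 882695 + 9774797 = 10657492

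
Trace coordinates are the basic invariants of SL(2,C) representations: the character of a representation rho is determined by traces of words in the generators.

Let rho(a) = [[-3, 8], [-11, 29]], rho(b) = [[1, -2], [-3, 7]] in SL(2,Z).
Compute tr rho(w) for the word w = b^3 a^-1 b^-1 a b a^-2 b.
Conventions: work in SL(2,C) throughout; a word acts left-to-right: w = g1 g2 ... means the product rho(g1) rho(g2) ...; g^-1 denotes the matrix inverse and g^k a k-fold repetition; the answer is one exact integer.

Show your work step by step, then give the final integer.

rho(b) = [[1, -2], [-3, 7]]
... * rho(b) = [[1, -2], [-3, 7]]  ->  [[7, -16], [-24, 55]]
... * rho(b) = [[1, -2], [-3, 7]]  ->  [[55, -126], [-189, 433]]
... * rho(a^-1) = [[29, -8], [11, -3]]  ->  [[209, -62], [-718, 213]]
... * rho(b^-1) = [[7, 2], [3, 1]]  ->  [[1277, 356], [-4387, -1223]]
... * rho(a) = [[-3, 8], [-11, 29]]  ->  [[-7747, 20540], [26614, -70563]]
... * rho(b) = [[1, -2], [-3, 7]]  ->  [[-69367, 159274], [238303, -547169]]
... * rho(a^-1) = [[29, -8], [11, -3]]  ->  [[-259629, 77114], [891928, -264917]]
... * rho(a^-1) = [[29, -8], [11, -3]]  ->  [[-6680987, 1845690], [22951825, -6340673]]
... * rho(b) = [[1, -2], [-3, 7]]  ->  [[-12218057, 26281804], [41973844, -90288361]]
tr = -12218057 + -90288361 = -102506418

-102506418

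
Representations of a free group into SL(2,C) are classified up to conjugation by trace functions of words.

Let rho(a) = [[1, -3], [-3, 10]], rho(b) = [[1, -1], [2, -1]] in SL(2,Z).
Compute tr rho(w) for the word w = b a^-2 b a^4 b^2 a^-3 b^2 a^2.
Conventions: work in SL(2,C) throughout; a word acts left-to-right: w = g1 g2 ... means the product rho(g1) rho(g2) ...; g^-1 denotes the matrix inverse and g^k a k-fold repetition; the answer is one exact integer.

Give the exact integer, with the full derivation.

rho(b) = [[1, -1], [2, -1]]
... * rho(a^-1) = [[10, 3], [3, 1]]  ->  [[7, 2], [17, 5]]
... * rho(a^-1) = [[10, 3], [3, 1]]  ->  [[76, 23], [185, 56]]
... * rho(b) = [[1, -1], [2, -1]]  ->  [[122, -99], [297, -241]]
... * rho(a) = [[1, -3], [-3, 10]]  ->  [[419, -1356], [1020, -3301]]
... * rho(a) = [[1, -3], [-3, 10]]  ->  [[4487, -14817], [10923, -36070]]
... * rho(a) = [[1, -3], [-3, 10]]  ->  [[48938, -161631], [119133, -393469]]
... * rho(a) = [[1, -3], [-3, 10]]  ->  [[533831, -1763124], [1299540, -4292089]]
... * rho(b) = [[1, -1], [2, -1]]  ->  [[-2992417, 1229293], [-7284638, 2992549]]
... * rho(b) = [[1, -1], [2, -1]]  ->  [[-533831, 1763124], [-1299540, 4292089]]
... * rho(a^-1) = [[10, 3], [3, 1]]  ->  [[-48938, 161631], [-119133, 393469]]
... * rho(a^-1) = [[10, 3], [3, 1]]  ->  [[-4487, 14817], [-10923, 36070]]
... * rho(a^-1) = [[10, 3], [3, 1]]  ->  [[-419, 1356], [-1020, 3301]]
... * rho(b) = [[1, -1], [2, -1]]  ->  [[2293, -937], [5582, -2281]]
... * rho(b) = [[1, -1], [2, -1]]  ->  [[419, -1356], [1020, -3301]]
... * rho(a) = [[1, -3], [-3, 10]]  ->  [[4487, -14817], [10923, -36070]]
... * rho(a) = [[1, -3], [-3, 10]]  ->  [[48938, -161631], [119133, -393469]]
tr = 48938 + -393469 = -344531

-344531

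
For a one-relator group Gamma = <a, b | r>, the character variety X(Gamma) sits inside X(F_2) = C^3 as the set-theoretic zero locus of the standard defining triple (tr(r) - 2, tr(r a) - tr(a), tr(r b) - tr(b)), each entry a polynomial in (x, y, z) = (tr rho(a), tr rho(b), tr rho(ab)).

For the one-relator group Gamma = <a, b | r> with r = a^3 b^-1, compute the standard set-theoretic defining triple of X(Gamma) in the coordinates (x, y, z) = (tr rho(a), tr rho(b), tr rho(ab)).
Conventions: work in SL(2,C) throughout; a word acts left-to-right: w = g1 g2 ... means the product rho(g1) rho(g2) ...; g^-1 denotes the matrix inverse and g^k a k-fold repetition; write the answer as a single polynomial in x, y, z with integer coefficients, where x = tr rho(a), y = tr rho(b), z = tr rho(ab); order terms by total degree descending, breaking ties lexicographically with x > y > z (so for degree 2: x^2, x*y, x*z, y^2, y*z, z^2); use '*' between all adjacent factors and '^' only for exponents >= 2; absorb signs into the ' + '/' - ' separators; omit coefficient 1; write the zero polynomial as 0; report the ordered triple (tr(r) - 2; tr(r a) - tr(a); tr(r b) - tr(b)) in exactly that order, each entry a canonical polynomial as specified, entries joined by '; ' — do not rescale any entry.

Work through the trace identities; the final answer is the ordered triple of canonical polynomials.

x^3*y - x^2*z - 2*x*y + z - 2; x^4*y - x^3*z - 3*x^2*y + 2*x*z - x + y; x^3 - 3*x - y

tr(a^2) = tr(a) * tr(a) - tr(1)   [square of a] = x^2 - 2
tr(a^3) = tr(a) * tr(a^2) - tr(a)   [square of a] = x^3 - 3*x
tr(a b a) = tr(a) * tr(b a) - tr(b)   [square of a] = x*z - y
tr(a^3 b) = tr(a) * tr(a b a) - tr(a b)   [square of a] = x^2*z - x*y - z
tr(a^3 b^-1) = tr(a^3) * tr(b) - tr(a^3 b)   [inverse elimination on b] = x^3*y - x^2*z - 2*x*y + z
tr(a^4) = tr(a) * tr(a^3) - tr(a^2) = x^4 - 4*x^2 + 2
tr(a^4 b) = tr(a) * tr(b a^3) - tr(b a^2) = x^3*z - x^2*y - 2*x*z + y
tr(a^3 b^-1 a) = tr(a^4) * tr(b) - tr(a^4 b) = x^4*y - x^3*z - 3*x^2*y + 2*x*z + y
assemble the triple (tr(r) - 2; tr(r a) - x; tr(r b) - y)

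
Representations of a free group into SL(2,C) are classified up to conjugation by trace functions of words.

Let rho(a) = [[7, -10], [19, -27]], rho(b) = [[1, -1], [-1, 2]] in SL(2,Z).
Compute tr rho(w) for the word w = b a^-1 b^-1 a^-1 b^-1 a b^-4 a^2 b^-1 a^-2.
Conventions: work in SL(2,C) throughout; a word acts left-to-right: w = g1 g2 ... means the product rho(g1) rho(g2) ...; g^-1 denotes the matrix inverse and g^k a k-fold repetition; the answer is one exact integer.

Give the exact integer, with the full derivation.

-1185326008

rho(b) = [[1, -1], [-1, 2]]
... * rho(a^-1) = [[-27, 10], [-19, 7]]  ->  [[-8, 3], [-11, 4]]
... * rho(b^-1) = [[2, 1], [1, 1]]  ->  [[-13, -5], [-18, -7]]
... * rho(a^-1) = [[-27, 10], [-19, 7]]  ->  [[446, -165], [619, -229]]
... * rho(b^-1) = [[2, 1], [1, 1]]  ->  [[727, 281], [1009, 390]]
... * rho(a) = [[7, -10], [19, -27]]  ->  [[10428, -14857], [14473, -20620]]
... * rho(b^-1) = [[2, 1], [1, 1]]  ->  [[5999, -4429], [8326, -6147]]
... * rho(b^-1) = [[2, 1], [1, 1]]  ->  [[7569, 1570], [10505, 2179]]
... * rho(b^-1) = [[2, 1], [1, 1]]  ->  [[16708, 9139], [23189, 12684]]
... * rho(b^-1) = [[2, 1], [1, 1]]  ->  [[42555, 25847], [59062, 35873]]
... * rho(a) = [[7, -10], [19, -27]]  ->  [[788978, -1123419], [1095021, -1559191]]
... * rho(a) = [[7, -10], [19, -27]]  ->  [[-15822115, 22442533], [-21959482, 31147947]]
... * rho(b^-1) = [[2, 1], [1, 1]]  ->  [[-9201697, 6620418], [-12771017, 9188465]]
... * rho(a^-1) = [[-27, 10], [-19, 7]]  ->  [[122657877, -45674044], [170236624, -63390915]]
... * rho(a^-1) = [[-27, 10], [-19, 7]]  ->  [[-2443955843, 906860462], [-3391961463, 1258629835]]
tr = -2443955843 + 1258629835 = -1185326008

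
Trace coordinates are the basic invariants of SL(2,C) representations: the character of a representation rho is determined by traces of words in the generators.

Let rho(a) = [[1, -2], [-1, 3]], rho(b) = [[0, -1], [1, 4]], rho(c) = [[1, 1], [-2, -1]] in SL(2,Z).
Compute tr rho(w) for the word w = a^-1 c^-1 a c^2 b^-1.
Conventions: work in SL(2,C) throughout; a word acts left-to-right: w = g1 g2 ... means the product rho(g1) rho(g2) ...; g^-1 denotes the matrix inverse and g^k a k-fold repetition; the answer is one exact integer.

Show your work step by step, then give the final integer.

-14

rho(a^-1) = [[3, 2], [1, 1]]
... * rho(c^-1) = [[-1, -1], [2, 1]]  ->  [[1, -1], [1, 0]]
... * rho(a) = [[1, -2], [-1, 3]]  ->  [[2, -5], [1, -2]]
... * rho(c) = [[1, 1], [-2, -1]]  ->  [[12, 7], [5, 3]]
... * rho(c) = [[1, 1], [-2, -1]]  ->  [[-2, 5], [-1, 2]]
... * rho(b^-1) = [[4, 1], [-1, 0]]  ->  [[-13, -2], [-6, -1]]
tr = -13 + -1 = -14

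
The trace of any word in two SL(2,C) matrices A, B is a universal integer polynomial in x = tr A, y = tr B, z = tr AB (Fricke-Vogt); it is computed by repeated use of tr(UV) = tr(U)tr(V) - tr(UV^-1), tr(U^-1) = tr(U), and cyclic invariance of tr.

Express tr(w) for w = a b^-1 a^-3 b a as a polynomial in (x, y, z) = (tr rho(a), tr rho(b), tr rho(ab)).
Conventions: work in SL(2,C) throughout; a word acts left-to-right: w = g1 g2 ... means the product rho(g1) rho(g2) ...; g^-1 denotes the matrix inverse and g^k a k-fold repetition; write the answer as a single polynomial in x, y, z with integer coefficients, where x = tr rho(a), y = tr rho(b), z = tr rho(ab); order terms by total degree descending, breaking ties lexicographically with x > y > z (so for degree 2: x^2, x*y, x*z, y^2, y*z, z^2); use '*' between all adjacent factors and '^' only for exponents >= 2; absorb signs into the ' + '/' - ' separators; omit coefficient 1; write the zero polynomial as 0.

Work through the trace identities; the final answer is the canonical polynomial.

-x^4*y*z + x^5 + x^3*y^2 + x^3*z^2 + x^2*y*z - 5*x^3 - x*y^2 - x*z^2 + 5*x

tr(a^2 b) = tr(a)*tr(b a) - tr(b)   [square of a] = x*z - y
tr(a^2) = tr(a)*tr(a) - tr(1)   [square of a] = x^2 - 2
next, tr(b a^2 b) = tr(b)*tr(a^2 b) - tr(a^2)   [square of b] = x*y*z - x^2 - y^2 + 2
tr(b a b a) = tr(b a)*tr(b a) - tr(1)   [split at a repeated b] = z^2 - 2
and tr(b a b) = tr(b)*tr(a b) - tr(a)   [square of b] = y*z - x
and tr(b a^2 b a) = tr(a)*tr(b a b a) - tr(b a b)   [square of a] = x*z^2 - y*z - x
and tr(a^-1 b a^2 b) = tr(b a^2 b)*tr(a) - tr(b a^2 b a)   [inverse elimination on a] = x^2*y*z - x^3 - x*y^2 - x*z^2 + y*z + 3*x
tr(a^-2 b a^2 b) = tr(a^-1 b a^2 b)*tr(a) - tr(a^-1 b a^2 b a)   [inverse elimination on a] = x^3*y*z - x^4 - x^2*y^2 - x^2*z^2 + 4*x^2 + y^2 - 2
tr(a^-2 b a^2 b^-1) = tr(a^-2 b a^2)*tr(b) - tr(a^-2 b a^2 b)   [inverse elimination on b] = -x^3*y*z + x^4 + x^2*y^2 + x^2*z^2 - 4*x^2 + 2
tr(a^-1 b a^2 b^-1) = tr(a^-1 b a^2)*tr(b) - tr(a^-1 b a^2 b)   [inverse elimination on b] = -x^2*y*z + x^3 + x*y^2 + x*z^2 - 3*x
and tr(a b^-1 a^-3 b a) = tr(a^-2 b a^2 b^-1)*tr(a) - tr(a^-2 b a^2 b^-1 a)   [inverse elimination on a] = -x^4*y*z + x^5 + x^3*y^2 + x^3*z^2 + x^2*y*z - 5*x^3 - x*y^2 - x*z^2 + 5*x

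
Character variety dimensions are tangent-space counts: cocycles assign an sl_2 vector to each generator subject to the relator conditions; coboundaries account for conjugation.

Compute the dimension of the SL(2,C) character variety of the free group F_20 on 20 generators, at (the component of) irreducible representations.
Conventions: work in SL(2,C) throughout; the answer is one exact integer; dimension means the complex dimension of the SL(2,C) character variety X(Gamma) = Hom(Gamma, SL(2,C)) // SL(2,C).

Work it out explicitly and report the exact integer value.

The free group F_20: 20 generators, no relators.
A cocycle picks one sl_2 vector per generator freely, giving dim Z^1 = 3*20 = 60.
At an irreducible rho the centralizer of the image in sl_2 is 0, so the coboundary map sl_2 -> Z^1 is injective: dim B^1 = 3.
Therefore dim X = 60 - 3 = 57.

57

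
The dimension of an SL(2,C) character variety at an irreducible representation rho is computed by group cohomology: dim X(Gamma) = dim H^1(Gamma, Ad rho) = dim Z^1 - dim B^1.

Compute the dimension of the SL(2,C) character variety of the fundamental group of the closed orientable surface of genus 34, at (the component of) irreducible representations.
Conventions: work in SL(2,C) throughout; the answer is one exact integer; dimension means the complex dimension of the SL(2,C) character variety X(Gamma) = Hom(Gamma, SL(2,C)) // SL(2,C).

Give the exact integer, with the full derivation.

pi_1 of the closed genus-34 surface has 68 generators bound by the single product-of-commutators relator.
A cocycle assigns one sl_2 vector per generator subject to the relator condition d_2(z) = 0: dim of the unconstrained space is 3*2g = 204.
d_2 is surjective at irreducible rho (its cokernel H^2 is dual to H^0 = 0), so dim Z^1 = 204 - 3 = 201.
As always at irreducible rho, dim B^1 = 3.
Hence dim X = 201 - 3 = 198.

198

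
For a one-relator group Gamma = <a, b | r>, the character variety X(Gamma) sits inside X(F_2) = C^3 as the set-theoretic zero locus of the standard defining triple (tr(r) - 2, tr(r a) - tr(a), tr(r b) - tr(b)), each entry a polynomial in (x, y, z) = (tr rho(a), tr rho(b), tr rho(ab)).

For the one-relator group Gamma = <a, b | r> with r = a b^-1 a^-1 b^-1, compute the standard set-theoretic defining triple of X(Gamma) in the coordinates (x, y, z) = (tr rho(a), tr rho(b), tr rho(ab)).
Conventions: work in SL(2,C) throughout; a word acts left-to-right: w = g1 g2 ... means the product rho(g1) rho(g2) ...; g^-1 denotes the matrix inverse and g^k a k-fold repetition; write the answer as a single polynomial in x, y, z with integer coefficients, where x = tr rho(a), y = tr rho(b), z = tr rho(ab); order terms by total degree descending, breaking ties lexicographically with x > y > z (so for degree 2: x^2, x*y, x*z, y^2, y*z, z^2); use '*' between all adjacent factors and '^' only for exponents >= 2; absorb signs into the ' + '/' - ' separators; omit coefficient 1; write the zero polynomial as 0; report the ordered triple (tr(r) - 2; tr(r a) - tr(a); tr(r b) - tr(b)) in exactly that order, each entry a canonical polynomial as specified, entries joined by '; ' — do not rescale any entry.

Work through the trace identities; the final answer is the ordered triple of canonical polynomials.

x*y*z - x^2 - z^2; x^2*y*z - x^3 - x*z^2 - y*z + 2*x; 0

tr(b^-1) = tr(b) = y
tr(a b a) = tr(a)*tr(b a) - tr(b)   [square of a] = x*z - y
tr(a b a b) = tr(a b)*tr(a b) - tr(1)   [split at a repeated a] = z^2 - 2
tr(b^-1 a b a) = tr(a b a)*tr(b) - tr(a b a b)   [inverse elimination on b] = x*y*z - y^2 - z^2 + 2
tr(a^-1 b^-1 a b) = tr(b^-1 a b)*tr(a) - tr(b^-1 a b a)   [inverse elimination on a] = -x*y*z + x^2 + y^2 + z^2 - 2
tr(a b^-1 a^-1 b^-1) = tr(a^-1 b^-1 a)*tr(b) - tr(a^-1 b^-1 a b)   [inverse elimination on b] = x*y*z - x^2 - z^2 + 2
tr(a^2) = tr(a)*tr(a) - tr(1)   [square of a] = x^2 - 2
tr(b^-1 a^2) = tr(a^2)*tr(b) - tr(a^2 b)   [inverse elimination on b] = x^2*y - x*z - y
tr(b^-1 a^2 b^-1) = tr(b^-1 a^2)*tr(b) - tr(b^-1 a^2 b)   [inverse elimination on b] = x^2*y^2 - x*y*z - x^2 - y^2 + 2
tr(a^3) = tr(a)*tr(a^2) - tr(a)   [square of a] = x^3 - 3*x
tr(a^3 b) = tr(a)*tr(b a^2) - tr(b a)   [square of a] = x^2*z - x*y - z
tr(a^2 b^-1 a) = tr(a^3)*tr(b) - tr(a^3 b)   [inverse elimination on b] = x^3*y - x^2*z - 2*x*y + z
tr(b a b) = tr(b)*tr(a b) - tr(a)   [square of b] = y*z - x
tr(a b a^2 b) = tr(a)*tr(b a b a) - tr(b a b)   [square of a] = x*z^2 - y*z - x
tr(a^2 b^-1 a b) = tr(a b a^2)*tr(b) - tr(a b a^2 b)   [inverse elimination on b] = x^2*y*z - x*y^2 - x*z^2 + x
tr(b^-1 a^2 b^-1 a) = tr(a^2 b^-1 a)*tr(b) - tr(a^2 b^-1 a b)   [inverse elimination on b] = x^3*y^2 - 2*x^2*y*z - x*y^2 + x*z^2 + y*z - x
tr(a b^-1 a^-1 b^-1 a) = tr(b^-1 a^2 b^-1)*tr(a) - tr(b^-1 a^2 b^-1 a)   [inverse elimination on a] = x^2*y*z - x^3 - x*z^2 - y*z + 3*x
assemble the triple (tr(r) - 2; tr(r a) - x; tr(r b) - y)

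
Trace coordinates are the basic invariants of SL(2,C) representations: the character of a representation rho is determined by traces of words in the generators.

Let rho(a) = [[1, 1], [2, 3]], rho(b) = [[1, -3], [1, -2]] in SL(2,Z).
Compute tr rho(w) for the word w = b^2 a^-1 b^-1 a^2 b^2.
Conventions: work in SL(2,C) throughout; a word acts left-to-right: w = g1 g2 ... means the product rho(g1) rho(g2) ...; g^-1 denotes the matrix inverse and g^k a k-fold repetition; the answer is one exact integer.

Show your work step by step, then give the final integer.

296

rho(b) = [[1, -3], [1, -2]]
... * rho(b) = [[1, -3], [1, -2]]  ->  [[-2, 3], [-1, 1]]
... * rho(a^-1) = [[3, -1], [-2, 1]]  ->  [[-12, 5], [-5, 2]]
... * rho(b^-1) = [[-2, 3], [-1, 1]]  ->  [[19, -31], [8, -13]]
... * rho(a) = [[1, 1], [2, 3]]  ->  [[-43, -74], [-18, -31]]
... * rho(a) = [[1, 1], [2, 3]]  ->  [[-191, -265], [-80, -111]]
... * rho(b) = [[1, -3], [1, -2]]  ->  [[-456, 1103], [-191, 462]]
... * rho(b) = [[1, -3], [1, -2]]  ->  [[647, -838], [271, -351]]
tr = 647 + -351 = 296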